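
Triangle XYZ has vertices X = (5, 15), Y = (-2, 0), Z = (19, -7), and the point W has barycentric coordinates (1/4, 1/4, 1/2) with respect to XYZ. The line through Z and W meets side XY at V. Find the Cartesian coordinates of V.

Line ZW meets XY where the Z-coordinate vanishes; zeroing W's Z-weight and renormalizing leaves X, Y-weights 1/4 : 1/4 → (1/2, 1/2).
So V = (1/2)·X + (1/2)·Y = (3/2, 15/2).

(3/2, 15/2)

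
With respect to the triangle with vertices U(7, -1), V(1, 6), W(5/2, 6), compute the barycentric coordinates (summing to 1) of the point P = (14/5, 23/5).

(1/5, 2/5, 2/5)

Signed area of the reference triangle: [UVW] = ½·(7·(6−6) + 1·(6−(-1)) + (5/2)·(-1−6)) = ½·(0 + 7 − 35/2) = -21/4.
[PVW] = ½·((14/5)·(6−6) + 1·(6−(23/5)) + (5/2)·(23/5−6)) = ½·(0 + 7/5 − 7/2) = -21/20, so the U-coordinate is (-21/20)/(-21/4) = 1/5.
[UPW] = ½·(7·(23/5−6) + (14/5)·(6−(-1)) + (5/2)·(-1−(23/5))) = ½·(-49/5 + 98/5 − 14) = -21/10, so the V-coordinate is 2/5.
[UVP] = ½·(7·(6−(23/5)) + 1·(23/5−(-1)) + (14/5)·(-1−6)) = ½·(49/5 + 28/5 − 98/5) = -21/10, so the W-coordinate is 2/5.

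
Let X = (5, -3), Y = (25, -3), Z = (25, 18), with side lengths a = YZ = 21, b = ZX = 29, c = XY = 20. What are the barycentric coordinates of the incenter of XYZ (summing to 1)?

The incenter has barycentric coordinates proportional to the opposite side lengths: (21 : 29 : 20).
Normalizing by 21+29+20 = 70 gives (3/10, 29/70, 2/7).

(3/10, 29/70, 2/7)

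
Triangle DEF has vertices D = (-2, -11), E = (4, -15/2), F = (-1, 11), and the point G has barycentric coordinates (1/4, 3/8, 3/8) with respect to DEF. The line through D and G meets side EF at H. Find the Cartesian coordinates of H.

Line DG meets EF where the D-coordinate vanishes; zeroing G's D-weight and renormalizing leaves E, F-weights 3/8 : 3/8 → (1/2, 1/2).
So H = (1/2)·E + (1/2)·F = (3/2, 7/4).

(3/2, 7/4)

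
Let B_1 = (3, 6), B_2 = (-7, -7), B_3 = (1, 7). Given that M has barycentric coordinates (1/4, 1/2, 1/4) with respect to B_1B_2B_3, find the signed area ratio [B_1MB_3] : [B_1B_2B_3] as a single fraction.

1/2

The signed ratio [B_1MB_3]/[B_1B_2B_3] equals the barycentric coordinate of M at vertex B_2, which is 1/2.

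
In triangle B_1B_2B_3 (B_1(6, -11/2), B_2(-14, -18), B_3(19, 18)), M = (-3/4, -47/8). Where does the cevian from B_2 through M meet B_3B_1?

Barycentric coordinates of M with respect to B_1B_2B_3: (1/4, 1/2, 1/4).
On side B_3B_1 the B_2-coordinate is zero; dropping M's B_2-weight 1/2 and renormalizing the remaining 1/4 : 1/4 gives weights 1/2, 1/2 on B_3, B_1.
N = (1/2)·(19, 18) + (1/2)·(6, -11/2) = (25/2, 25/4).

(25/2, 25/4)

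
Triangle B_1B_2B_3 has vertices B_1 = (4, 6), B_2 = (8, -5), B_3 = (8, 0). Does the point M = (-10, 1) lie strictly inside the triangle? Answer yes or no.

no

Barycentric coordinates of M: (9/2, 26/5, -87/10).
The three coordinates are positive, positive, negative; a point is interior exactly when all three are positive.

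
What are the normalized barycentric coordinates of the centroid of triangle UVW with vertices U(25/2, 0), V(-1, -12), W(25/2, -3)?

(1/3, 1/3, 1/3)

The centroid is the average of the vertices, so each weight is 1/3.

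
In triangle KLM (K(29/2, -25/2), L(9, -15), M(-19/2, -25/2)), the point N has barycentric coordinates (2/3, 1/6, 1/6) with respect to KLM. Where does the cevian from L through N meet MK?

(97/10, -25/2)

Line LN meets MK where the L-coordinate vanishes; zeroing N's L-weight and renormalizing leaves M, K-weights 1/6 : 2/3 → (1/5, 4/5).
So J = (1/5)·M + (4/5)·K = (97/10, -25/2).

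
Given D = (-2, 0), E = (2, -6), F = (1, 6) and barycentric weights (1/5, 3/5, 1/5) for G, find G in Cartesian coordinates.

G = (1/5)·D + (3/5)·E + (1/5)·F.
x-coordinate: (1/5)·(-2) + (3/5)·2 + (1/5)·1 = 1.
y-coordinate: (1/5)·0 + (3/5)·(-6) + (1/5)·6 = -12/5.

(1, -12/5)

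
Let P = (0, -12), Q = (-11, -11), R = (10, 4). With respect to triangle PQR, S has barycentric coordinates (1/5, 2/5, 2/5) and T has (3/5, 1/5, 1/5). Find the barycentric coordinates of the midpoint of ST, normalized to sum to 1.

Since both coordinate triples sum to 1, the midpoint's barycentrics are the componentwise average.
(1/5+3/5)/2 = 2/5; similarly 3/10 and 3/10.

(2/5, 3/10, 3/10)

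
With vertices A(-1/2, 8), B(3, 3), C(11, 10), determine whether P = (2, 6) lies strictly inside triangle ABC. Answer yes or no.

yes

Barycentric coordinates of P: (62/129, 56/129, 11/129).
The three coordinates are positive, positive, positive; a point is interior exactly when all three are positive.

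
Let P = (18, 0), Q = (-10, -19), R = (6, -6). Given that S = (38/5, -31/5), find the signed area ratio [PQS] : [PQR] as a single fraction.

[PQR] = ½·(18·(-19−(-6)) + (-10)·(-6−0) + 6·(0−(-19))) = ½·(-234 + 60 + 114) = -30.
[PQS] = ½·(18·(-19−(-31/5)) + (-10)·(-31/5−0) + (38/5)·(0−(-19))) = ½·(-1152/5 + 62 + 722/5) = -12, so the ratio is (-12)/(-30) = 2/5.

2/5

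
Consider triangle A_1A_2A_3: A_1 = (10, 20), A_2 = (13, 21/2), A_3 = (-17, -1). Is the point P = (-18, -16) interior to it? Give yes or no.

no

Barycentric coordinates of P: (-877/639, 256/213, 748/639).
The three coordinates are negative, positive, positive; a point is interior exactly when all three are positive.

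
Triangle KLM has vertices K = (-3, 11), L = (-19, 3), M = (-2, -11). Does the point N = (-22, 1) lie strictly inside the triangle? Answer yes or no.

no

Barycentric coordinates of N: (-19/90, 107/90, 1/45).
The three coordinates are negative, positive, positive; a point is interior exactly when all three are positive.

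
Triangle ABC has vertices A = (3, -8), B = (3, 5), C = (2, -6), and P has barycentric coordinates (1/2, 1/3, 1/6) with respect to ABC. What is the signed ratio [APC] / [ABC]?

1/3

The signed ratio [APC]/[ABC] equals the barycentric coordinate of P at vertex B, which is 1/3.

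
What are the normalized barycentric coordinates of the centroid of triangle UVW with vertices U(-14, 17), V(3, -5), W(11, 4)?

The centroid is the average of the vertices, so each weight is 1/3.

(1/3, 1/3, 1/3)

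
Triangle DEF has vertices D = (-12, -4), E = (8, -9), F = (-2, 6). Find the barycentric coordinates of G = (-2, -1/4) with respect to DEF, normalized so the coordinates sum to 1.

(1/4, 1/4, 1/2)

Signed area of the reference triangle: [DEF] = ½·((-12)·(-9−6) + 8·(6−(-4)) + (-2)·(-4−(-9))) = ½·(180 + 80 − 10) = 125.
[GEF] = ½·((-2)·(-9−6) + 8·(6−(-1/4)) + (-2)·(-1/4−(-9))) = ½·(30 + 50 − 35/2) = 125/4, so the D-coordinate is (125/4)/125 = 1/4.
[DGF] = ½·((-12)·(-1/4−6) + (-2)·(6−(-4)) + (-2)·(-4−(-1/4))) = ½·(75 − 20 + 15/2) = 125/4, so the E-coordinate is 1/4.
[DEG] = ½·((-12)·(-9−(-1/4)) + 8·(-1/4−(-4)) + (-2)·(-4−(-9))) = ½·(105 + 30 − 10) = 125/2, so the F-coordinate is 1/2.
Check: 1/4 + 1/4 + 1/2 = 1.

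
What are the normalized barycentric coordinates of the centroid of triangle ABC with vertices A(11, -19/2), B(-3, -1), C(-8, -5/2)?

The centroid is the average of the vertices, so each weight is 1/3.

(1/3, 1/3, 1/3)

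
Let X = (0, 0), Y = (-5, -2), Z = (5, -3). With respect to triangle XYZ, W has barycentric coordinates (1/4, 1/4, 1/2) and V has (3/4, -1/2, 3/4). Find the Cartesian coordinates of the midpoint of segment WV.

Barycentric coordinates of the midpoint are the average: (1/2, -1/8, 5/8).
Converting: (1/2)·X + (-1/8)·Y + (5/8)·Z = (15/4, -13/8).

(15/4, -13/8)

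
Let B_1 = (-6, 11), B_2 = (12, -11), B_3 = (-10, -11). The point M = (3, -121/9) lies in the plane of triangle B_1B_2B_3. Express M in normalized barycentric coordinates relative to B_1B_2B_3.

(-1/9, 11/18, 1/2)

Signed area of the reference triangle: [B_1B_2B_3] = ½·((-6)·(-11−(-11)) + 12·(-11−11) + (-10)·(11−(-11))) = ½·(0 − 264 − 220) = -242.
[MB_2B_3] = ½·(3·(-11−(-11)) + 12·(-11−(-121/9)) + (-10)·(-121/9−(-11))) = ½·(0 + 88/3 + 220/9) = 242/9, so the B_1-coordinate is (242/9)/(-242) = -1/9.
[B_1MB_3] = ½·((-6)·(-121/9−(-11)) + 3·(-11−11) + (-10)·(11−(-121/9))) = ½·(44/3 − 66 − 2200/9) = -1331/9, so the B_2-coordinate is 11/18.
[B_1B_2M] = ½·((-6)·(-11−(-121/9)) + 12·(-121/9−11) + 3·(11−(-11))) = ½·(-44/3 − 880/3 + 66) = -121, so the B_3-coordinate is 1/2.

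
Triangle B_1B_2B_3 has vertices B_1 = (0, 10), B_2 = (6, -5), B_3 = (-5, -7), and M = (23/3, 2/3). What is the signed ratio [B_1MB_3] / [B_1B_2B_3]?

[B_1B_2B_3] = ½·(0·(-5−(-7)) + 6·(-7−10) + (-5)·(10−(-5))) = ½·(0 − 102 − 75) = -177/2.
[B_1MB_3] = ½·(0·(2/3−(-7)) + (23/3)·(-7−10) + (-5)·(10−(2/3))) = ½·(0 − 391/3 − 140/3) = -177/2, so the ratio is (-177/2)/(-177/2) = 1.

1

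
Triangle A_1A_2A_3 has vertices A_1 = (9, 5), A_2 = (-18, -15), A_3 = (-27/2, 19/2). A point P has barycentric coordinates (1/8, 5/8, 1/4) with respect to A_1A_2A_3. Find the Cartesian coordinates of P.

(-27/2, -51/8)

P = (1/8)·A_1 + (5/8)·A_2 + (1/4)·A_3.
x-coordinate: (1/8)·9 + (5/8)·(-18) + (1/4)·(-27/2) = -27/2.
y-coordinate: (1/8)·5 + (5/8)·(-15) + (1/4)·(19/2) = -51/8.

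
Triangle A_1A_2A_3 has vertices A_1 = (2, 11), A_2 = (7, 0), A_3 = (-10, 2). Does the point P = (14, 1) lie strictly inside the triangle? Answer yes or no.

no

Barycentric coordinates of P: (31/177, 76/59, -82/177).
The three coordinates are positive, positive, negative; a point is interior exactly when all three are positive.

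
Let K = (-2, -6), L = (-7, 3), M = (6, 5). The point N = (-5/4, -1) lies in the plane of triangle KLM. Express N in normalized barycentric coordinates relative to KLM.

(1/2, 1/4, 1/4)

Signed area of the reference triangle: [KLM] = ½·((-2)·(3−5) + (-7)·(5−(-6)) + 6·(-6−3)) = ½·(4 − 77 − 54) = -127/2.
[NLM] = ½·((-5/4)·(3−5) + (-7)·(5−(-1)) + 6·(-1−3)) = ½·(5/2 − 42 − 24) = -127/4, so the K-coordinate is (-127/4)/(-127/2) = 1/2.
[KNM] = ½·((-2)·(-1−5) + (-5/4)·(5−(-6)) + 6·(-6−(-1))) = ½·(12 − 55/4 − 30) = -127/8, so the L-coordinate is 1/4.
[KLN] = ½·((-2)·(3−(-1)) + (-7)·(-1−(-6)) + (-5/4)·(-6−3)) = ½·(-8 − 35 + 45/4) = -127/8, so the M-coordinate is 1/4.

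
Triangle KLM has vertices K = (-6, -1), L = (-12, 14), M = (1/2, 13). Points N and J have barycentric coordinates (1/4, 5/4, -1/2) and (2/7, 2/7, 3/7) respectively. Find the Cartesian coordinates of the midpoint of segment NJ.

Barycentric coordinates of the midpoint are the average: (15/56, 43/56, -1/28).
Converting: (15/56)·K + (43/56)·L + (-1/28)·M = (-607/56, 561/56).

(-607/56, 561/56)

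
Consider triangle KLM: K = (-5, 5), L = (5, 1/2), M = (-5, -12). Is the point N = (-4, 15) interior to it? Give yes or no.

Barycentric coordinates of N: (103/68, 1/10, -209/340).
The three coordinates are positive, positive, negative; a point is interior exactly when all three are positive.

no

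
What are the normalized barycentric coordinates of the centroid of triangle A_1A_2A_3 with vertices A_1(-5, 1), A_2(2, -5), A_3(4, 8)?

The centroid is the average of the vertices, so each weight is 1/3.

(1/3, 1/3, 1/3)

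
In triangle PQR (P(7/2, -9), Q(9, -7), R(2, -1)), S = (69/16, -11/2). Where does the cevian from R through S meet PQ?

(57/10, -41/5)

Barycentric coordinates of S with respect to PQR: (3/8, 1/4, 3/8).
On side PQ the R-coordinate is zero; dropping S's R-weight 3/8 and renormalizing the remaining 3/8 : 1/4 gives weights 3/5, 2/5 on P, Q.
T = (3/5)·(7/2, -9) + (2/5)·(9, -7) = (57/10, -41/5).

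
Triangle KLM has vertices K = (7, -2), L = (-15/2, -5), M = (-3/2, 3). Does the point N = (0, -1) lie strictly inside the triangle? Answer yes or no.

yes

Barycentric coordinates of N: (18/49, 53/196, 71/196).
The three coordinates are positive, positive, positive; a point is interior exactly when all three are positive.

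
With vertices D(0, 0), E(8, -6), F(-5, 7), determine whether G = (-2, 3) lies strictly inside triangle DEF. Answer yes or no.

Barycentric coordinates of G: (1/2, 1/26, 6/13).
The three coordinates are positive, positive, positive; a point is interior exactly when all three are positive.

yes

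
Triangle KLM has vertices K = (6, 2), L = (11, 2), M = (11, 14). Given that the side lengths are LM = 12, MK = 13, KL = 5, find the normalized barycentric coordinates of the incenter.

The incenter has barycentric coordinates proportional to the opposite side lengths: (12 : 13 : 5).
Normalizing by 12+13+5 = 30 gives (2/5, 13/30, 1/6).

(2/5, 13/30, 1/6)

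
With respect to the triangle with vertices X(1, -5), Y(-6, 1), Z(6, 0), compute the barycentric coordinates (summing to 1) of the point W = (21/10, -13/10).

Signed area of the reference triangle: [XYZ] = ½·(1·(1−0) + (-6)·(0−(-5)) + 6·(-5−1)) = ½·(1 − 30 − 36) = -65/2.
[WYZ] = ½·((21/10)·(1−0) + (-6)·(0−(-13/10)) + 6·(-13/10−1)) = ½·(21/10 − 39/5 − 69/5) = -39/4, so the X-coordinate is (-39/4)/(-65/2) = 3/10.
[XWZ] = ½·(1·(-13/10−0) + (21/10)·(0−(-5)) + 6·(-5−(-13/10))) = ½·(-13/10 + 21/2 − 111/5) = -13/2, so the Y-coordinate is 1/5.
[XYW] = ½·(1·(1−(-13/10)) + (-6)·(-13/10−(-5)) + (21/10)·(-5−1)) = ½·(23/10 − 111/5 − 63/5) = -65/4, so the Z-coordinate is 1/2.

(3/10, 1/5, 1/2)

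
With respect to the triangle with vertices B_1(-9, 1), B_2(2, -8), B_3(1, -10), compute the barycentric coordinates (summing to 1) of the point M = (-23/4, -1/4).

Signed area of the reference triangle: [B_1B_2B_3] = ½·((-9)·(-8−(-10)) + 2·(-10−1) + 1·(1−(-8))) = ½·(-18 − 22 + 9) = -31/2.
[MB_2B_3] = ½·((-23/4)·(-8−(-10)) + 2·(-10−(-1/4)) + 1·(-1/4−(-8))) = ½·(-23/2 − 39/2 + 31/4) = -93/8, so the B_1-coordinate is (-93/8)/(-31/2) = 3/4.
[B_1MB_3] = ½·((-9)·(-1/4−(-10)) + (-23/4)·(-10−1) + 1·(1−(-1/4))) = ½·(-351/4 + 253/4 + 5/4) = -93/8, so the B_2-coordinate is 3/4.
[B_1B_2M] = ½·((-9)·(-8−(-1/4)) + 2·(-1/4−1) + (-23/4)·(1−(-8))) = ½·(279/4 − 5/2 − 207/4) = 31/4, so the B_3-coordinate is -1/2.
Check: 3/4 + 3/4 − 1/2 = 1.

(3/4, 3/4, -1/2)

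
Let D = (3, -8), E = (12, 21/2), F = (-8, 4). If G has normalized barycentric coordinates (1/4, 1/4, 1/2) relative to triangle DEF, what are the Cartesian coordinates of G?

G = (1/4)·D + (1/4)·E + (1/2)·F.
x-coordinate: (1/4)·3 + (1/4)·12 + (1/2)·(-8) = -1/4.
y-coordinate: (1/4)·(-8) + (1/4)·(21/2) + (1/2)·4 = 21/8.

(-1/4, 21/8)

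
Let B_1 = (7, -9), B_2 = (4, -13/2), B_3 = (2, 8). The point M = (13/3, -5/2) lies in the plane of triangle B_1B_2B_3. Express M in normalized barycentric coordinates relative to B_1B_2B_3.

Signed area of the reference triangle: [B_1B_2B_3] = ½·(7·(-13/2−8) + 4·(8−(-9)) + 2·(-9−(-13/2))) = ½·(-203/2 + 68 − 5) = -77/4.
[MB_2B_3] = ½·((13/3)·(-13/2−8) + 4·(8−(-5/2)) + 2·(-5/2−(-13/2))) = ½·(-377/6 + 42 + 8) = -77/12, so the B_1-coordinate is (-77/12)/(-77/4) = 1/3.
[B_1MB_3] = ½·(7·(-5/2−8) + (13/3)·(8−(-9)) + 2·(-9−(-5/2))) = ½·(-147/2 + 221/3 − 13) = -77/12, so the B_2-coordinate is 1/3.
[B_1B_2M] = ½·(7·(-13/2−(-5/2)) + 4·(-5/2−(-9)) + (13/3)·(-9−(-13/2))) = ½·(-28 + 26 − 65/6) = -77/12, so the B_3-coordinate is 1/3.
Check: 1/3 + 1/3 + 1/3 = 1.

(1/3, 1/3, 1/3)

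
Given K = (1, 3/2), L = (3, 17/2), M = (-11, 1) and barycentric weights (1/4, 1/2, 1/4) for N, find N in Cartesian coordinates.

(-1, 39/8)

N = (1/4)·K + (1/2)·L + (1/4)·M.
x-coordinate: (1/4)·1 + (1/2)·3 + (1/4)·(-11) = -1.
y-coordinate: (1/4)·(3/2) + (1/2)·(17/2) + (1/4)·1 = 39/8.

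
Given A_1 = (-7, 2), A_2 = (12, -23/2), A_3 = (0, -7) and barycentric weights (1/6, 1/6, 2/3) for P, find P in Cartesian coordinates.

(5/6, -25/4)

P = (1/6)·A_1 + (1/6)·A_2 + (2/3)·A_3.
x-coordinate: (1/6)·(-7) + (1/6)·12 + (2/3)·0 = 5/6.
y-coordinate: (1/6)·2 + (1/6)·(-23/2) + (2/3)·(-7) = -25/4.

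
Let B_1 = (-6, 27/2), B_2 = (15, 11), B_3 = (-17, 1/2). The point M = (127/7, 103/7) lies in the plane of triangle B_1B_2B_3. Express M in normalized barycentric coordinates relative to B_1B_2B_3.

(2/7, 1, -2/7)

Signed area of the reference triangle: [B_1B_2B_3] = ½·((-6)·(11−(1/2)) + 15·(1/2−(27/2)) + (-17)·(27/2−11)) = ½·(-63 − 195 − 85/2) = -601/4.
[MB_2B_3] = ½·((127/7)·(11−(1/2)) + 15·(1/2−(103/7)) + (-17)·(103/7−11)) = ½·(381/2 − 2985/14 − 442/7) = -601/14, so the B_1-coordinate is (-601/14)/(-601/4) = 2/7.
[B_1MB_3] = ½·((-6)·(103/7−(1/2)) + (127/7)·(1/2−(27/2)) + (-17)·(27/2−(103/7))) = ½·(-597/7 − 1651/7 + 289/14) = -601/4, so the B_2-coordinate is 1.
[B_1B_2M] = ½·((-6)·(11−(103/7)) + 15·(103/7−(27/2)) + (127/7)·(27/2−11)) = ½·(156/7 + 255/14 + 635/14) = 601/14, so the B_3-coordinate is -2/7.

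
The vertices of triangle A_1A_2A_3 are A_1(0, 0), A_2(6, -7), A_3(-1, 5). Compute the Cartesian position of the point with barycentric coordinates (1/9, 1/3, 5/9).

P = (1/9)·A_1 + (1/3)·A_2 + (5/9)·A_3.
x-coordinate: (1/9)·0 + (1/3)·6 + (5/9)·(-1) = 13/9.
y-coordinate: (1/9)·0 + (1/3)·(-7) + (5/9)·5 = 4/9.

(13/9, 4/9)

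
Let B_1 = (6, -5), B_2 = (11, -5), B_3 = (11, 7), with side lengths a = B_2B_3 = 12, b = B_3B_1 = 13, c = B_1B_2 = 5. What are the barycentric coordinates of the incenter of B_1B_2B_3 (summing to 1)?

(2/5, 13/30, 1/6)

The incenter has barycentric coordinates proportional to the opposite side lengths: (12 : 13 : 5).
Normalizing by 12+13+5 = 30 gives (2/5, 13/30, 1/6).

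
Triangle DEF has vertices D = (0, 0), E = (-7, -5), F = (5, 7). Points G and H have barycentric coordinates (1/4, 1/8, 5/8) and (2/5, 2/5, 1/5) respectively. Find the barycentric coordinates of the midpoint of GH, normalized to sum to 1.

Since both coordinate triples sum to 1, the midpoint's barycentrics are the componentwise average.
(1/4+2/5)/2 = 13/40; similarly 21/80 and 33/80.

(13/40, 21/80, 33/80)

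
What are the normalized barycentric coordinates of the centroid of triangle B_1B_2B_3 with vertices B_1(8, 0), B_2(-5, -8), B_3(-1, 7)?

(1/3, 1/3, 1/3)

The centroid is the average of the vertices, so each weight is 1/3.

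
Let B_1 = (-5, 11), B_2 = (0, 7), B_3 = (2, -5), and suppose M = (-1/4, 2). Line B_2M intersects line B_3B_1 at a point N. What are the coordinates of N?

(-1/3, 1/3)

Barycentric coordinates of M with respect to B_1B_2B_3: (1/4, 1/4, 1/2).
On side B_3B_1 the B_2-coordinate is zero; dropping M's B_2-weight 1/4 and renormalizing the remaining 1/2 : 1/4 gives weights 2/3, 1/3 on B_3, B_1.
N = (2/3)·(2, -5) + (1/3)·(-5, 11) = (-1/3, 1/3).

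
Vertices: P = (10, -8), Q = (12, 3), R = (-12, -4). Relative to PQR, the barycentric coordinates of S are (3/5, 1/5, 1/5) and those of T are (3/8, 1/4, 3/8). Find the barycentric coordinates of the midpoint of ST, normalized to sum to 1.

Since both coordinate triples sum to 1, the midpoint's barycentrics are the componentwise average.
(3/5+3/8)/2 = 39/80; similarly 9/40 and 23/80.

(39/80, 9/40, 23/80)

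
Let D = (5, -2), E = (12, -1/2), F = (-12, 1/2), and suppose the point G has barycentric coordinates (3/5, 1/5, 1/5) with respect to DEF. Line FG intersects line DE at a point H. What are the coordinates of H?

Line FG meets DE where the F-coordinate vanishes; zeroing G's F-weight and renormalizing leaves D, E-weights 3/5 : 1/5 → (3/4, 1/4).
So H = (3/4)·D + (1/4)·E = (27/4, -13/8).

(27/4, -13/8)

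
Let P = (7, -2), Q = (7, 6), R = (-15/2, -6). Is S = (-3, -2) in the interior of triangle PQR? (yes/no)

no

Barycentric coordinates of S: (-1/29, 10/29, 20/29).
The three coordinates are negative, positive, positive; a point is interior exactly when all three are positive.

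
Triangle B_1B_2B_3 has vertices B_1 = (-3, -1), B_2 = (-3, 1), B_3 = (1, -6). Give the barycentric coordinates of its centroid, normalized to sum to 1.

(1/3, 1/3, 1/3)

The centroid is the average of the vertices, so each weight is 1/3.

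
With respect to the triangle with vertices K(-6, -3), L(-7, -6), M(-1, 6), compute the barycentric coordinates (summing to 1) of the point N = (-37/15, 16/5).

(2/15, 2/15, 11/15)

Signed area of the reference triangle: [KLM] = ½·((-6)·(-6−6) + (-7)·(6−(-3)) + (-1)·(-3−(-6))) = ½·(72 − 63 − 3) = 3.
[NLM] = ½·((-37/15)·(-6−6) + (-7)·(6−(16/5)) + (-1)·(16/5−(-6))) = ½·(148/5 − 98/5 − 46/5) = 2/5, so the K-coordinate is (2/5)/3 = 2/15.
[KNM] = ½·((-6)·(16/5−6) + (-37/15)·(6−(-3)) + (-1)·(-3−(16/5))) = ½·(84/5 − 111/5 + 31/5) = 2/5, so the L-coordinate is 2/15.
[KLN] = ½·((-6)·(-6−(16/5)) + (-7)·(16/5−(-3)) + (-37/15)·(-3−(-6))) = ½·(276/5 − 217/5 − 37/5) = 11/5, so the M-coordinate is 11/15.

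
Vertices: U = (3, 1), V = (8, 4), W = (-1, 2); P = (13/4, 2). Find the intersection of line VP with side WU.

Barycentric coordinates of P with respect to UVW: (1/2, 1/4, 1/4).
On side WU the V-coordinate is zero; dropping P's V-weight 1/4 and renormalizing the remaining 1/4 : 1/2 gives weights 1/3, 2/3 on W, U.
Q = (1/3)·(-1, 2) + (2/3)·(3, 1) = (5/3, 4/3).

(5/3, 4/3)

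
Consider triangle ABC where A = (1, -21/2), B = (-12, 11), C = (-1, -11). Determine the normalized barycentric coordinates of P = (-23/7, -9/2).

Signed area of the reference triangle: [ABC] = ½·(1·(11−(-11)) + (-12)·(-11−(-21/2)) + (-1)·(-21/2−11)) = ½·(22 + 6 + 43/2) = 99/4.
[PBC] = ½·((-23/7)·(11−(-11)) + (-12)·(-11−(-9/2)) + (-1)·(-9/2−11)) = ½·(-506/7 + 78 + 31/2) = 297/28, so the A-coordinate is (297/28)/(99/4) = 3/7.
[APC] = ½·(1·(-9/2−(-11)) + (-23/7)·(-11−(-21/2)) + (-1)·(-21/2−(-9/2))) = ½·(13/2 + 23/14 + 6) = 99/14, so the B-coordinate is 2/7.
[ABP] = ½·(1·(11−(-9/2)) + (-12)·(-9/2−(-21/2)) + (-23/7)·(-21/2−11)) = ½·(31/2 − 72 + 989/14) = 99/14, so the C-coordinate is 2/7.
Check: 3/7 + 2/7 + 2/7 = 1.

(3/7, 2/7, 2/7)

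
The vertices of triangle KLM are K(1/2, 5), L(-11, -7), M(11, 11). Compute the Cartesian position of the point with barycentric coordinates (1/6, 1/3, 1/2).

N = (1/6)·K + (1/3)·L + (1/2)·M.
x-coordinate: (1/6)·(1/2) + (1/3)·(-11) + (1/2)·11 = 23/12.
y-coordinate: (1/6)·5 + (1/3)·(-7) + (1/2)·11 = 4.

(23/12, 4)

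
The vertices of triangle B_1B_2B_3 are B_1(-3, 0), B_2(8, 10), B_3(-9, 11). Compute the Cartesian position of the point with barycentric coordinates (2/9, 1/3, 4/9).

M = (2/9)·B_1 + (1/3)·B_2 + (4/9)·B_3.
x-coordinate: (2/9)·(-3) + (1/3)·8 + (4/9)·(-9) = -2.
y-coordinate: (2/9)·0 + (1/3)·10 + (4/9)·11 = 74/9.

(-2, 74/9)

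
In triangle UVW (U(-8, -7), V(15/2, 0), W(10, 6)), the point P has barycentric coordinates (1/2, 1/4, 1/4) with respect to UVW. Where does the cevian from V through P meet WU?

(-2, -8/3)

Line VP meets WU where the V-coordinate vanishes; zeroing P's V-weight and renormalizing leaves W, U-weights 1/4 : 1/2 → (1/3, 2/3).
So Q = (1/3)·W + (2/3)·U = (-2, -8/3).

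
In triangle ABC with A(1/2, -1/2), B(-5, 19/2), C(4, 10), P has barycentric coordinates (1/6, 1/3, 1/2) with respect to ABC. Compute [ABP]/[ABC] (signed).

1/2

The signed ratio [ABP]/[ABC] equals the barycentric coordinate of P at vertex C, which is 1/2.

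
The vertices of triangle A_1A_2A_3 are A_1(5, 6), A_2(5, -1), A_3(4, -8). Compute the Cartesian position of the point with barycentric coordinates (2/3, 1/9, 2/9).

P = (2/3)·A_1 + (1/9)·A_2 + (2/9)·A_3.
x-coordinate: (2/3)·5 + (1/9)·5 + (2/9)·4 = 43/9.
y-coordinate: (2/3)·6 + (1/9)·(-1) + (2/9)·(-8) = 19/9.

(43/9, 19/9)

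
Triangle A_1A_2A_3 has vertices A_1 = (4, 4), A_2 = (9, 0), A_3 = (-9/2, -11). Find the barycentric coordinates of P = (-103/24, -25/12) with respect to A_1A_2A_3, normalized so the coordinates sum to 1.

(13/12, -2/3, 7/12)

Signed area of the reference triangle: [A_1A_2A_3] = ½·(4·(0−(-11)) + 9·(-11−4) + (-9/2)·(4−0)) = ½·(44 − 135 − 18) = -109/2.
[PA_2A_3] = ½·((-103/24)·(0−(-11)) + 9·(-11−(-25/12)) + (-9/2)·(-25/12−0)) = ½·(-1133/24 − 321/4 + 75/8) = -1417/24, so the A_1-coordinate is (-1417/24)/(-109/2) = 13/12.
[A_1PA_3] = ½·(4·(-25/12−(-11)) + (-103/24)·(-11−4) + (-9/2)·(4−(-25/12))) = ½·(107/3 + 515/8 − 219/8) = 109/3, so the A_2-coordinate is -2/3.
[A_1A_2P] = ½·(4·(0−(-25/12)) + 9·(-25/12−4) + (-103/24)·(4−0)) = ½·(25/3 − 219/4 − 103/6) = -763/24, so the A_3-coordinate is 7/12.
Check: 13/12 − 2/3 + 7/12 = 1.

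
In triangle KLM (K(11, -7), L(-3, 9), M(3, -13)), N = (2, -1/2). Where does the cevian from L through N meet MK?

(7, -10)

Barycentric coordinates of N with respect to KLM: (1/4, 1/2, 1/4).
On side MK the L-coordinate is zero; dropping N's L-weight 1/2 and renormalizing the remaining 1/4 : 1/4 gives weights 1/2, 1/2 on M, K.
J = (1/2)·(3, -13) + (1/2)·(11, -7) = (7, -10).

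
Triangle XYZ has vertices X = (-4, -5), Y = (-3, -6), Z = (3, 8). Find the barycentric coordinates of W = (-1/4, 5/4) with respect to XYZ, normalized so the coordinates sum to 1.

(1/4, 1/4, 1/2)

Signed area of the reference triangle: [XYZ] = ½·((-4)·(-6−8) + (-3)·(8−(-5)) + 3·(-5−(-6))) = ½·(56 − 39 + 3) = 10.
[WYZ] = ½·((-1/4)·(-6−8) + (-3)·(8−(5/4)) + 3·(5/4−(-6))) = ½·(7/2 − 81/4 + 87/4) = 5/2, so the X-coordinate is (5/2)/10 = 1/4.
[XWZ] = ½·((-4)·(5/4−8) + (-1/4)·(8−(-5)) + 3·(-5−(5/4))) = ½·(27 − 13/4 − 75/4) = 5/2, so the Y-coordinate is 1/4.
[XYW] = ½·((-4)·(-6−(5/4)) + (-3)·(5/4−(-5)) + (-1/4)·(-5−(-6))) = ½·(29 − 75/4 − 1/4) = 5, so the Z-coordinate is 1/2.
Check: 1/4 + 1/4 + 1/2 = 1.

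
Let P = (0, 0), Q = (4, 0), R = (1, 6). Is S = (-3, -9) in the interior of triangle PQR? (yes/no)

no

Barycentric coordinates of S: (23/8, -3/8, -3/2).
The three coordinates are positive, negative, negative; a point is interior exactly when all three are positive.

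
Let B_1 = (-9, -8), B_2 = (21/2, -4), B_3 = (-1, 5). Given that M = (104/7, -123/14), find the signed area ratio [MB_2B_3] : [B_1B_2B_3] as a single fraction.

[B_1B_2B_3] = ½·((-9)·(-4−5) + (21/2)·(5−(-8)) + (-1)·(-8−(-4))) = ½·(81 + 273/2 + 4) = 443/4.
[MB_2B_3] = ½·((104/7)·(-4−5) + (21/2)·(5−(-123/14)) + (-1)·(-123/14−(-4))) = ½·(-936/7 + 579/4 + 67/14) = 443/56, so the ratio is (443/56)/(443/4) = 1/14.

1/14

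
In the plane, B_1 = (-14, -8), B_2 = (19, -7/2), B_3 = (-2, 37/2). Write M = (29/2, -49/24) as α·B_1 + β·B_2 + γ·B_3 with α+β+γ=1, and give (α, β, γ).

Signed area of the reference triangle: [B_1B_2B_3] = ½·((-14)·(-7/2−(37/2)) + 19·(37/2−(-8)) + (-2)·(-8−(-7/2))) = ½·(308 + 1007/2 + 9) = 1641/4.
[MB_2B_3] = ½·((29/2)·(-7/2−(37/2)) + 19·(37/2−(-49/24)) + (-2)·(-49/24−(-7/2))) = ½·(-319 + 9367/24 − 35/12) = 547/16, so the B_1-coordinate is (547/16)/(1641/4) = 1/12.
[B_1MB_3] = ½·((-14)·(-49/24−(37/2)) + (29/2)·(37/2−(-8)) + (-2)·(-8−(-49/24))) = ½·(3451/12 + 1537/4 + 143/12) = 2735/8, so the B_2-coordinate is 5/6.
[B_1B_2M] = ½·((-14)·(-7/2−(-49/24)) + 19·(-49/24−(-8)) + (29/2)·(-8−(-7/2))) = ½·(245/12 + 2717/24 − 261/4) = 547/16, so the B_3-coordinate is 1/12.
Check: 1/12 + 5/6 + 1/12 = 1.

(1/12, 5/6, 1/12)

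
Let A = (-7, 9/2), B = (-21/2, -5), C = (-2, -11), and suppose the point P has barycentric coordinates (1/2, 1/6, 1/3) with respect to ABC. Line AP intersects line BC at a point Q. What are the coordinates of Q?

(-29/6, -9)

Line AP meets BC where the A-coordinate vanishes; zeroing P's A-weight and renormalizing leaves B, C-weights 1/6 : 1/3 → (1/3, 2/3).
So Q = (1/3)·B + (2/3)·C = (-29/6, -9).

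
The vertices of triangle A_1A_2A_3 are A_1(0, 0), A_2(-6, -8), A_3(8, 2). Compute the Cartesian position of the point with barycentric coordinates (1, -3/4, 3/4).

(21/2, 15/2)

P = 1·A_1 + (-3/4)·A_2 + (3/4)·A_3.
x-coordinate: 1·0 + (-3/4)·(-6) + (3/4)·8 = 21/2.
y-coordinate: 1·0 + (-3/4)·(-8) + (3/4)·2 = 15/2.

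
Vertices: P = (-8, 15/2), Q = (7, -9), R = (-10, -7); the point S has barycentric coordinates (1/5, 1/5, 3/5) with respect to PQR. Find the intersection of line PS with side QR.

Line PS meets QR where the P-coordinate vanishes; zeroing S's P-weight and renormalizing leaves Q, R-weights 1/5 : 3/5 → (1/4, 3/4).
So T = (1/4)·Q + (3/4)·R = (-23/4, -15/2).

(-23/4, -15/2)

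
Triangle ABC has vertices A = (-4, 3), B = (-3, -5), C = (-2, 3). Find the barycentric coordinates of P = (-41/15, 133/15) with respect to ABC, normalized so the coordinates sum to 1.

(11/15, -11/15, 1)

Signed area of the reference triangle: [ABC] = ½·((-4)·(-5−3) + (-3)·(3−3) + (-2)·(3−(-5))) = ½·(32 + 0 − 16) = 8.
[PBC] = ½·((-41/15)·(-5−3) + (-3)·(3−(133/15)) + (-2)·(133/15−(-5))) = ½·(328/15 + 88/5 − 416/15) = 88/15, so the A-coordinate is (88/15)/8 = 11/15.
[APC] = ½·((-4)·(133/15−3) + (-41/15)·(3−3) + (-2)·(3−(133/15))) = ½·(-352/15 + 0 + 176/15) = -88/15, so the B-coordinate is -11/15.
[ABP] = ½·((-4)·(-5−(133/15)) + (-3)·(133/15−3) + (-41/15)·(3−(-5))) = ½·(832/15 − 88/5 − 328/15) = 8, so the C-coordinate is 1.
Check: 11/15 − 11/15 + 1 = 1.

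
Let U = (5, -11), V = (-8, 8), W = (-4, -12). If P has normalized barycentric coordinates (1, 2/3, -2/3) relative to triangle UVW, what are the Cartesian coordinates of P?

(7/3, 7/3)

P = 1·U + (2/3)·V + (-2/3)·W.
x-coordinate: 1·5 + (2/3)·(-8) + (-2/3)·(-4) = 7/3.
y-coordinate: 1·(-11) + (2/3)·8 + (-2/3)·(-12) = 7/3.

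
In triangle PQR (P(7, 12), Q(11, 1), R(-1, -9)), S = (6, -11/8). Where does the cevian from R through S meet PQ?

Barycentric coordinates of S with respect to PQR: (1/8, 1/2, 3/8).
On side PQ the R-coordinate is zero; dropping S's R-weight 3/8 and renormalizing the remaining 1/8 : 1/2 gives weights 1/5, 4/5 on P, Q.
T = (1/5)·(7, 12) + (4/5)·(11, 1) = (51/5, 16/5).

(51/5, 16/5)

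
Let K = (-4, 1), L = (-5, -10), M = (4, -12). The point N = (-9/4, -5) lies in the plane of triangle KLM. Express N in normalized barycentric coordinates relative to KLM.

(1/2, 1/4, 1/4)

Signed area of the reference triangle: [KLM] = ½·((-4)·(-10−(-12)) + (-5)·(-12−1) + 4·(1−(-10))) = ½·(-8 + 65 + 44) = 101/2.
[NLM] = ½·((-9/4)·(-10−(-12)) + (-5)·(-12−(-5)) + 4·(-5−(-10))) = ½·(-9/2 + 35 + 20) = 101/4, so the K-coordinate is (101/4)/(101/2) = 1/2.
[KNM] = ½·((-4)·(-5−(-12)) + (-9/4)·(-12−1) + 4·(1−(-5))) = ½·(-28 + 117/4 + 24) = 101/8, so the L-coordinate is 1/4.
[KLN] = ½·((-4)·(-10−(-5)) + (-5)·(-5−1) + (-9/4)·(1−(-10))) = ½·(20 + 30 − 99/4) = 101/8, so the M-coordinate is 1/4.
Check: 1/2 + 1/4 + 1/4 = 1.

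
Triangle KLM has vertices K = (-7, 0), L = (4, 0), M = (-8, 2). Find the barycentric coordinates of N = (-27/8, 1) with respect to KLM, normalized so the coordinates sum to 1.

(1/8, 3/8, 1/2)

Signed area of the reference triangle: [KLM] = ½·((-7)·(0−2) + 4·(2−0) + (-8)·(0−0)) = ½·(14 + 8 + 0) = 11.
[NLM] = ½·((-27/8)·(0−2) + 4·(2−1) + (-8)·(1−0)) = ½·(27/4 + 4 − 8) = 11/8, so the K-coordinate is (11/8)/11 = 1/8.
[KNM] = ½·((-7)·(1−2) + (-27/8)·(2−0) + (-8)·(0−1)) = ½·(7 − 27/4 + 8) = 33/8, so the L-coordinate is 3/8.
[KLN] = ½·((-7)·(0−1) + 4·(1−0) + (-27/8)·(0−0)) = ½·(7 + 4 + 0) = 11/2, so the M-coordinate is 1/2.
Check: 1/8 + 3/8 + 1/2 = 1.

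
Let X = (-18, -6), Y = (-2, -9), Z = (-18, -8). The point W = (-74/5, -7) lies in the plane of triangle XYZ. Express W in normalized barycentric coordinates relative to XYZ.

(3/5, 1/5, 1/5)

Signed area of the reference triangle: [XYZ] = ½·((-18)·(-9−(-8)) + (-2)·(-8−(-6)) + (-18)·(-6−(-9))) = ½·(18 + 4 − 54) = -16.
[WYZ] = ½·((-74/5)·(-9−(-8)) + (-2)·(-8−(-7)) + (-18)·(-7−(-9))) = ½·(74/5 + 2 − 36) = -48/5, so the X-coordinate is (-48/5)/(-16) = 3/5.
[XWZ] = ½·((-18)·(-7−(-8)) + (-74/5)·(-8−(-6)) + (-18)·(-6−(-7))) = ½·(-18 + 148/5 − 18) = -16/5, so the Y-coordinate is 1/5.
[XYW] = ½·((-18)·(-9−(-7)) + (-2)·(-7−(-6)) + (-74/5)·(-6−(-9))) = ½·(36 + 2 − 222/5) = -16/5, so the Z-coordinate is 1/5.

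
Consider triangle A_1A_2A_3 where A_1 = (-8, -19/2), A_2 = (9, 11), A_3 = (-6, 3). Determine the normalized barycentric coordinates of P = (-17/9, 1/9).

(4/9, 1/3, 2/9)

Signed area of the reference triangle: [A_1A_2A_3] = ½·((-8)·(11−3) + 9·(3−(-19/2)) + (-6)·(-19/2−11)) = ½·(-64 + 225/2 + 123) = 343/4.
[PA_2A_3] = ½·((-17/9)·(11−3) + 9·(3−(1/9)) + (-6)·(1/9−11)) = ½·(-136/9 + 26 + 196/3) = 343/9, so the A_1-coordinate is (343/9)/(343/4) = 4/9.
[A_1PA_3] = ½·((-8)·(1/9−3) + (-17/9)·(3−(-19/2)) + (-6)·(-19/2−(1/9))) = ½·(208/9 − 425/18 + 173/3) = 343/12, so the A_2-coordinate is 1/3.
[A_1A_2P] = ½·((-8)·(11−(1/9)) + 9·(1/9−(-19/2)) + (-17/9)·(-19/2−11)) = ½·(-784/9 + 173/2 + 697/18) = 343/18, so the A_3-coordinate is 2/9.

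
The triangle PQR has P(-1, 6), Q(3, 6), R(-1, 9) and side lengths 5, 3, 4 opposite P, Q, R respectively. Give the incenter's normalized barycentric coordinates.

(5/12, 1/4, 1/3)

The incenter has barycentric coordinates proportional to the opposite side lengths: (5 : 3 : 4).
Normalizing by 5+3+4 = 12 gives (5/12, 1/4, 1/3).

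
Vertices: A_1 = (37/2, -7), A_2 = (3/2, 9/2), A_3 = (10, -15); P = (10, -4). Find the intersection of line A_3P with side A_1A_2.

(10, -5/4)

Barycentric coordinates of P with respect to A_1A_2A_3: (2/5, 2/5, 1/5).
On side A_1A_2 the A_3-coordinate is zero; dropping P's A_3-weight 1/5 and renormalizing the remaining 2/5 : 2/5 gives weights 1/2, 1/2 on A_1, A_2.
Q = (1/2)·(37/2, -7) + (1/2)·(3/2, 9/2) = (10, -5/4).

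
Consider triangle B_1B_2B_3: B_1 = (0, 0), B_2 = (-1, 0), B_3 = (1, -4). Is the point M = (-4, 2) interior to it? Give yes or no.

no

Barycentric coordinates of M: (-2, 7/2, -1/2).
The three coordinates are negative, positive, negative; a point is interior exactly when all three are positive.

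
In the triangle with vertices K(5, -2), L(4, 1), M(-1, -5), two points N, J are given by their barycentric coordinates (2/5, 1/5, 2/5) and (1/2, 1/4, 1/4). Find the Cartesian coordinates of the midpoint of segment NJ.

Barycentric coordinates of the midpoint are the average: (9/20, 9/40, 13/40).
Converting: (9/20)·K + (9/40)·L + (13/40)·M = (113/40, -23/10).

(113/40, -23/10)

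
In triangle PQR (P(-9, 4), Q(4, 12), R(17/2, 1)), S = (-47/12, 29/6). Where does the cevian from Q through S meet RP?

Barycentric coordinates of S with respect to PQR: (2/3, 1/6, 1/6).
On side RP the Q-coordinate is zero; dropping S's Q-weight 1/6 and renormalizing the remaining 1/6 : 2/3 gives weights 1/5, 4/5 on R, P.
T = (1/5)·(17/2, 1) + (4/5)·(-9, 4) = (-11/2, 17/5).

(-11/2, 17/5)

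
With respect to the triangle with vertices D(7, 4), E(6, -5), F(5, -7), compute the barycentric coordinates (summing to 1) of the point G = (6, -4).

Signed area of the reference triangle: [DEF] = ½·(7·(-5−(-7)) + 6·(-7−4) + 5·(4−(-5))) = ½·(14 − 66 + 45) = -7/2.
[GEF] = ½·(6·(-5−(-7)) + 6·(-7−(-4)) + 5·(-4−(-5))) = ½·(12 − 18 + 5) = -1/2, so the D-coordinate is (-1/2)/(-7/2) = 1/7.
[DGF] = ½·(7·(-4−(-7)) + 6·(-7−4) + 5·(4−(-4))) = ½·(21 − 66 + 40) = -5/2, so the E-coordinate is 5/7.
[DEG] = ½·(7·(-5−(-4)) + 6·(-4−4) + 6·(4−(-5))) = ½·(-7 − 48 + 54) = -1/2, so the F-coordinate is 1/7.

(1/7, 5/7, 1/7)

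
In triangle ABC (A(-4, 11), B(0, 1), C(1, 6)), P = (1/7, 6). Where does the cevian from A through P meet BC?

(5/6, 31/6)

Barycentric coordinates of P with respect to ABC: (1/7, 1/7, 5/7).
On side BC the A-coordinate is zero; dropping P's A-weight 1/7 and renormalizing the remaining 1/7 : 5/7 gives weights 1/6, 5/6 on B, C.
Q = (1/6)·(0, 1) + (5/6)·(1, 6) = (5/6, 31/6).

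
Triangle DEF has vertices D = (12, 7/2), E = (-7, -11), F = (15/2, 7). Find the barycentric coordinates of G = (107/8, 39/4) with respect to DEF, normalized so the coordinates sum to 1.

(1/2, -1/4, 3/4)

Signed area of the reference triangle: [DEF] = ½·(12·(-11−7) + (-7)·(7−(7/2)) + (15/2)·(7/2−(-11))) = ½·(-216 − 49/2 + 435/4) = -527/8.
[GEF] = ½·((107/8)·(-11−7) + (-7)·(7−(39/4)) + (15/2)·(39/4−(-11))) = ½·(-963/4 + 77/4 + 1245/8) = -527/16, so the D-coordinate is (-527/16)/(-527/8) = 1/2.
[DGF] = ½·(12·(39/4−7) + (107/8)·(7−(7/2)) + (15/2)·(7/2−(39/4))) = ½·(33 + 749/16 − 375/8) = 527/32, so the E-coordinate is -1/4.
[DEG] = ½·(12·(-11−(39/4)) + (-7)·(39/4−(7/2)) + (107/8)·(7/2−(-11))) = ½·(-249 − 175/4 + 3103/16) = -1581/32, so the F-coordinate is 3/4.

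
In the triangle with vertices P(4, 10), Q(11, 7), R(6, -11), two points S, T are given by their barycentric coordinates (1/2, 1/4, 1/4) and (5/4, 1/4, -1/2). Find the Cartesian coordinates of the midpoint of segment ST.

(11/2, 95/8)

Barycentric coordinates of the midpoint are the average: (7/8, 1/4, -1/8).
Converting: (7/8)·P + (1/4)·Q + (-1/8)·R = (11/2, 95/8).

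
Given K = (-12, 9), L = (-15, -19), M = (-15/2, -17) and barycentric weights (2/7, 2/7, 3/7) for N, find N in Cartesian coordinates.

(-153/14, -71/7)

N = (2/7)·K + (2/7)·L + (3/7)·M.
x-coordinate: (2/7)·(-12) + (2/7)·(-15) + (3/7)·(-15/2) = -153/14.
y-coordinate: (2/7)·9 + (2/7)·(-19) + (3/7)·(-17) = -71/7.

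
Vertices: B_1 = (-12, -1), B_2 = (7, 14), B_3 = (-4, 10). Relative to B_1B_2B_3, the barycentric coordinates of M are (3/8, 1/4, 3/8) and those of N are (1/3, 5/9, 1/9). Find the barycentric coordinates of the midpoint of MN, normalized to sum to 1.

(17/48, 29/72, 35/144)

Since both coordinate triples sum to 1, the midpoint's barycentrics are the componentwise average.
(3/8+1/3)/2 = 17/48; similarly 29/72 and 35/144.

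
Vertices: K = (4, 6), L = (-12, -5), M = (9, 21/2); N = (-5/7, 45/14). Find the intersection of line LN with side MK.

(31/4, 75/8)

Barycentric coordinates of N with respect to KLM: (1/7, 3/7, 3/7).
On side MK the L-coordinate is zero; dropping N's L-weight 3/7 and renormalizing the remaining 3/7 : 1/7 gives weights 3/4, 1/4 on M, K.
J = (3/4)·(9, 21/2) + (1/4)·(4, 6) = (31/4, 75/8).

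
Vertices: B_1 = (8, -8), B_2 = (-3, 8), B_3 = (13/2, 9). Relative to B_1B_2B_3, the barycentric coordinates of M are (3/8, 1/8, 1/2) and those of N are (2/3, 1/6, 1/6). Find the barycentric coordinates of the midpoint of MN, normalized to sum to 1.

Since both coordinate triples sum to 1, the midpoint's barycentrics are the componentwise average.
(3/8+2/3)/2 = 25/48; similarly 7/48 and 1/3.

(25/48, 7/48, 1/3)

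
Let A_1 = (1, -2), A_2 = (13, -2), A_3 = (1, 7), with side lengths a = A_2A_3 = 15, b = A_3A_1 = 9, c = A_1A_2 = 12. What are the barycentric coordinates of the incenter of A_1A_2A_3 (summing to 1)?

(5/12, 1/4, 1/3)

The incenter has barycentric coordinates proportional to the opposite side lengths: (15 : 9 : 12).
Normalizing by 15+9+12 = 36 gives (5/12, 1/4, 1/3).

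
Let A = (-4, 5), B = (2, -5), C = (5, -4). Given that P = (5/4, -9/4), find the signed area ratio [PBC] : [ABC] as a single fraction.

[ABC] = ½·((-4)·(-5−(-4)) + 2·(-4−5) + 5·(5−(-5))) = ½·(4 − 18 + 50) = 18.
[PBC] = ½·((5/4)·(-5−(-4)) + 2·(-4−(-9/4)) + 5·(-9/4−(-5))) = ½·(-5/4 − 7/2 + 55/4) = 9/2, so the ratio is (9/2)/18 = 1/4.

1/4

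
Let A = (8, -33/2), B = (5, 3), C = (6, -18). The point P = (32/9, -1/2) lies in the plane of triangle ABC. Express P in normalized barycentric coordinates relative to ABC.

(-7/9, 8/9, 8/9)

Signed area of the reference triangle: [ABC] = ½·(8·(3−(-18)) + 5·(-18−(-33/2)) + 6·(-33/2−3)) = ½·(168 − 15/2 − 117) = 87/4.
[PBC] = ½·((32/9)·(3−(-18)) + 5·(-18−(-1/2)) + 6·(-1/2−3)) = ½·(224/3 − 175/2 − 21) = -203/12, so the A-coordinate is (-203/12)/(87/4) = -7/9.
[APC] = ½·(8·(-1/2−(-18)) + (32/9)·(-18−(-33/2)) + 6·(-33/2−(-1/2))) = ½·(140 − 16/3 − 96) = 58/3, so the B-coordinate is 8/9.
[ABP] = ½·(8·(3−(-1/2)) + 5·(-1/2−(-33/2)) + (32/9)·(-33/2−3)) = ½·(28 + 80 − 208/3) = 58/3, so the C-coordinate is 8/9.
Check: -7/9 + 8/9 + 8/9 = 1.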